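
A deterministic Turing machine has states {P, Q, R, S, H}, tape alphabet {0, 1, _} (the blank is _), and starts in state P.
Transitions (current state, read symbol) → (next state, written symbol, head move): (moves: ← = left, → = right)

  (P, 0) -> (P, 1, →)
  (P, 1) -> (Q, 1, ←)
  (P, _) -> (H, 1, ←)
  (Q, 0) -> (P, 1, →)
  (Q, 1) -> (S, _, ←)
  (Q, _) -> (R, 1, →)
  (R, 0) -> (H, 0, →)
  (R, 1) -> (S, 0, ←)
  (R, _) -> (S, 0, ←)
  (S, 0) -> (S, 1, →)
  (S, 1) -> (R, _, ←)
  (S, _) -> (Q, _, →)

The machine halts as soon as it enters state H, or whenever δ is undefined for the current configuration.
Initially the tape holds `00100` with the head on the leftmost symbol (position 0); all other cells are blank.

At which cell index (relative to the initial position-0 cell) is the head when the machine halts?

-1

state=P head=0 tape=__[0]0100   (P,0)→(P,1,→)
state=P head=1 tape=__1[0]100   (P,0)→(P,1,→)
state=P head=2 tape=__11[1]00   (P,1)→(Q,1,←)
state=Q head=1 tape=__1[1]100   (Q,1)→(S,_,←)
state=S head=0 tape=__[1]_100   (S,1)→(R,_,←)
state=R head=-1 tape=_[_]__100   (R,_)→(S,0,←)
state=S head=-2 tape=[_]0__100   (S,_)→(Q,_,→)
state=Q head=-1 tape=_[0]__100   (Q,0)→(P,1,→)
state=P head=0 tape=_1[_]_100   (P,_)→(H,1,←)
state=H head=-1 tape=_[1]1_100
At halt the head is at cell -1.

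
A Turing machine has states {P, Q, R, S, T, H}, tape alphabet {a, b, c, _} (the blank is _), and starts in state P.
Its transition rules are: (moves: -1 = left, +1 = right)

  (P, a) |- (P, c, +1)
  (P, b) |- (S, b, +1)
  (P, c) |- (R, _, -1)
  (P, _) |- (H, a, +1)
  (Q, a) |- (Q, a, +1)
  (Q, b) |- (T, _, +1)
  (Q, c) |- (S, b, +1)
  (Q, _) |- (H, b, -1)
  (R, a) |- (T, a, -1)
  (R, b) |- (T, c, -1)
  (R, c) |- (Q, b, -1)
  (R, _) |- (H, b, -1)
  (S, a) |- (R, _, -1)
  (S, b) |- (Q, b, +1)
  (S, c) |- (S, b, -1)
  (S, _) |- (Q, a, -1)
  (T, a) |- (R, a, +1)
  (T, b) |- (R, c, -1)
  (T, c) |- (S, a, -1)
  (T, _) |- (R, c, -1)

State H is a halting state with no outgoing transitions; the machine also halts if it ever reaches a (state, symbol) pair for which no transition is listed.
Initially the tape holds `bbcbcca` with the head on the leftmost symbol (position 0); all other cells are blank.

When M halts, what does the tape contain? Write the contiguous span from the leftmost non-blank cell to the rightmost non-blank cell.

state=P head=0 tape=[b]bcbcca_   (P,b)→(S,b,+1)
state=S head=1 tape=b[b]cbcca_   (S,b)→(Q,b,+1)
state=Q head=2 tape=bb[c]bcca_   (Q,c)→(S,b,+1)
state=S head=3 tape=bbb[b]cca_   (S,b)→(Q,b,+1)
state=Q head=4 tape=bbbb[c]ca_   (Q,c)→(S,b,+1)
state=S head=5 tape=bbbbb[c]a_   (S,c)→(S,b,-1)
state=S head=4 tape=bbbb[b]ba_   (S,b)→(Q,b,+1)
state=Q head=5 tape=bbbbb[b]a_   (Q,b)→(T,_,+1)
state=T head=6 tape=bbbbb_[a]_   (T,a)→(R,a,+1)
state=R head=7 tape=bbbbb_a[_]   (R,_)→(H,b,-1)
state=H head=6 tape=bbbbb_[a]b
The non-blank tape span at halt is bbbbb_ab.

bbbbb_ab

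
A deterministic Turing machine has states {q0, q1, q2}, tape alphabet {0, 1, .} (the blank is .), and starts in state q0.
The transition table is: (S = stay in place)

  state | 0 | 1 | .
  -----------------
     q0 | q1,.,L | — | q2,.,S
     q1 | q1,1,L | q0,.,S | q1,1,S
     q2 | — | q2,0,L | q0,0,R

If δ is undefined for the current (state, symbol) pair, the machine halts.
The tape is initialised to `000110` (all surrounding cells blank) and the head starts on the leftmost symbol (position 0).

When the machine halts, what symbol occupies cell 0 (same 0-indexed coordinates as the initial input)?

state=q0 head=0 tape=..[0]00110   (q0,0)→(q1,.,L)
state=q1 head=-1 tape=.[.].00110   (q1,.)→(q1,1,S)
state=q1 head=-1 tape=.[1].00110   (q1,1)→(q0,.,S)
state=q0 head=-1 tape=.[.].00110   (q0,.)→(q2,.,S)
state=q2 head=-1 tape=.[.].00110   (q2,.)→(q0,0,R)
state=q0 head=0 tape=.0[.]00110   (q0,.)→(q2,.,S)
state=q2 head=0 tape=.0[.]00110   (q2,.)→(q0,0,R)
state=q0 head=1 tape=.00[0]0110   (q0,0)→(q1,.,L)
state=q1 head=0 tape=.0[0].0110   (q1,0)→(q1,1,L)
state=q1 head=-1 tape=.[0]1.0110   (q1,0)→(q1,1,L)
state=q1 head=-2 tape=[.]11.0110   (q1,.)→(q1,1,S)
state=q1 head=-2 tape=[1]11.0110   (q1,1)→(q0,.,S)
state=q0 head=-2 tape=[.]11.0110   (q0,.)→(q2,.,S)
state=q2 head=-2 tape=[.]11.0110   (q2,.)→(q0,0,R)
state=q0 head=-1 tape=0[1]1.0110
Cell 0 holds 1 when M halts.

1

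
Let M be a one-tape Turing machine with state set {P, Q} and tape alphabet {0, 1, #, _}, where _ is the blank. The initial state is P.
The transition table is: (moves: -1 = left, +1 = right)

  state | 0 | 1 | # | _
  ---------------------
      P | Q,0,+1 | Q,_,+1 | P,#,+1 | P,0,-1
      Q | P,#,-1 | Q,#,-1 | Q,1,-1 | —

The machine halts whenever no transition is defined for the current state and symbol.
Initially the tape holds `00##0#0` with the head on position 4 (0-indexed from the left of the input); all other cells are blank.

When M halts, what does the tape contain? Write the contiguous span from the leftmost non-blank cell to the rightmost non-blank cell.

00####

P | 00##[0]#0_   read 0 → write 0, move +1, go to Q
Q | 00##0[#]0_   read # → write 1, move -1, go to Q
Q | 00##[0]10_   read 0 → write #, move -1, go to P
P | 00#[#]#10_   read # → write #, move +1, go to P
P | 00##[#]10_   read # → write #, move +1, go to P
P | 00###[1]0_   read 1 → write _, move +1, go to Q
Q | 00###_[0]_   read 0 → write #, move -1, go to P
P | 00###[_]#_   read _ → write 0, move -1, go to P
P | 00##[#]0#_   read # → write #, move +1, go to P
P | 00###[0]#_   read 0 → write 0, move +1, go to Q
Q | 00###0[#]_   read # → write 1, move -1, go to Q
Q | 00###[0]1_   read 0 → write #, move -1, go to P
P | 00##[#]#1_   read # → write #, move +1, go to P
P | 00###[#]1_   read # → write #, move +1, go to P
P | 00####[1]_   read 1 → write _, move +1, go to Q
Q | 00####_[_]
The non-blank tape span at halt is 00####.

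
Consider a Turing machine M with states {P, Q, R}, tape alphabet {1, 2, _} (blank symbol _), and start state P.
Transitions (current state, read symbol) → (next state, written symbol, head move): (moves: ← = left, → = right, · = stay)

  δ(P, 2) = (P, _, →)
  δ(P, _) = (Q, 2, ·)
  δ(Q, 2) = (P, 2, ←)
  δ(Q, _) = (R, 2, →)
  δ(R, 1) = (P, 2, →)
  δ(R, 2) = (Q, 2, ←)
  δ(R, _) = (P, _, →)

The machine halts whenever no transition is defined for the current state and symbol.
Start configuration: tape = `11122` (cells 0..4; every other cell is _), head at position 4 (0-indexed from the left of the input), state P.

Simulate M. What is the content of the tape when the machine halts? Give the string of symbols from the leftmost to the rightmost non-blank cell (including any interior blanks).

1112222

state=P head=4 tape=1112[2]__   (P,2)→(P,_,→)
state=P head=5 tape=1112_[_]_   (P,_)→(Q,2,·)
state=Q head=5 tape=1112_[2]_   (Q,2)→(P,2,←)
state=P head=4 tape=1112[_]2_   (P,_)→(Q,2,·)
state=Q head=4 tape=1112[2]2_   (Q,2)→(P,2,←)
state=P head=3 tape=111[2]22_   (P,2)→(P,_,→)
state=P head=4 tape=111_[2]2_   (P,2)→(P,_,→)
state=P head=5 tape=111__[2]_   (P,2)→(P,_,→)
state=P head=6 tape=111___[_]   (P,_)→(Q,2,·)
state=Q head=6 tape=111___[2]   (Q,2)→(P,2,←)
state=P head=5 tape=111__[_]2   (P,_)→(Q,2,·)
state=Q head=5 tape=111__[2]2   (Q,2)→(P,2,←)
state=P head=4 tape=111_[_]22   (P,_)→(Q,2,·)
state=Q head=4 tape=111_[2]22   (Q,2)→(P,2,←)
state=P head=3 tape=111[_]222   (P,_)→(Q,2,·)
state=Q head=3 tape=111[2]222   (Q,2)→(P,2,←)
state=P head=2 tape=11[1]2222
The non-blank tape span at halt is 1112222.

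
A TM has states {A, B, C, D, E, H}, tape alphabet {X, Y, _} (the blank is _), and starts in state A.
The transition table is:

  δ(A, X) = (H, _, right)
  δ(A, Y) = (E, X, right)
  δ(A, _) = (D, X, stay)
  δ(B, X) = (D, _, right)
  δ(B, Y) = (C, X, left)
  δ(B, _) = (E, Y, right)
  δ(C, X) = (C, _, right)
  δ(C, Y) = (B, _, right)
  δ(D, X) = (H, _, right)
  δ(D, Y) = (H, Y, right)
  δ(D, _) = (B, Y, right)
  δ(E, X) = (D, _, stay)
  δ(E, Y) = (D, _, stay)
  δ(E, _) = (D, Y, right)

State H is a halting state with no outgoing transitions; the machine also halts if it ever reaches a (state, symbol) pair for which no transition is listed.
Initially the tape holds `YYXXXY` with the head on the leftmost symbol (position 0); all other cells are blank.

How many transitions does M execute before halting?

5

state=A head=0 tape=[Y]YXXXY   (A,Y)→(E,X,right)
state=E head=1 tape=X[Y]XXXY   (E,Y)→(D,_,stay)
state=D head=1 tape=X[_]XXXY   (D,_)→(B,Y,right)
state=B head=2 tape=XY[X]XXY   (B,X)→(D,_,right)
state=D head=3 tape=XY_[X]XY   (D,X)→(H,_,right)
state=H head=4 tape=XY__[X]Y
M halts after 5 transitions.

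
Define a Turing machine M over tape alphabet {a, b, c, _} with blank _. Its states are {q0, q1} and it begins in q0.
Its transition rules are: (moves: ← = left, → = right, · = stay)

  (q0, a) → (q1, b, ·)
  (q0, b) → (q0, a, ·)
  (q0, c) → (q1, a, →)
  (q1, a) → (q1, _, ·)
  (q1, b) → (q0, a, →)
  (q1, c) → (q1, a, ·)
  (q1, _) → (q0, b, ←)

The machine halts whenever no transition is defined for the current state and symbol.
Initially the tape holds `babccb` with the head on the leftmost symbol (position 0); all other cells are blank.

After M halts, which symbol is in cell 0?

q0 | [b]abccb_   read b → write a, move ·, go to q0
q0 | [a]abccb_   read a → write b, move ·, go to q1
q1 | [b]abccb_   read b → write a, move →, go to q0
q0 | a[a]bccb_   read a → write b, move ·, go to q1
q1 | a[b]bccb_   read b → write a, move →, go to q0
q0 | aa[b]ccb_   read b → write a, move ·, go to q0
q0 | aa[a]ccb_   read a → write b, move ·, go to q1
q1 | aa[b]ccb_   read b → write a, move →, go to q0
q0 | aaa[c]cb_   read c → write a, move →, go to q1
q1 | aaaa[c]b_   read c → write a, move ·, go to q1
q1 | aaaa[a]b_   read a → write _, move ·, go to q1
q1 | aaaa[_]b_   read _ → write b, move ←, go to q0
q0 | aaa[a]bb_   read a → write b, move ·, go to q1
q1 | aaa[b]bb_   read b → write a, move →, go to q0
q0 | aaaa[b]b_   read b → write a, move ·, go to q0
q0 | aaaa[a]b_   read a → write b, move ·, go to q1
q1 | aaaa[b]b_   read b → write a, move →, go to q0
q0 | aaaaa[b]_   read b → write a, move ·, go to q0
q0 | aaaaa[a]_   read a → write b, move ·, go to q1
q1 | aaaaa[b]_   read b → write a, move →, go to q0
q0 | aaaaaa[_]
Cell 0 holds a when M halts.

a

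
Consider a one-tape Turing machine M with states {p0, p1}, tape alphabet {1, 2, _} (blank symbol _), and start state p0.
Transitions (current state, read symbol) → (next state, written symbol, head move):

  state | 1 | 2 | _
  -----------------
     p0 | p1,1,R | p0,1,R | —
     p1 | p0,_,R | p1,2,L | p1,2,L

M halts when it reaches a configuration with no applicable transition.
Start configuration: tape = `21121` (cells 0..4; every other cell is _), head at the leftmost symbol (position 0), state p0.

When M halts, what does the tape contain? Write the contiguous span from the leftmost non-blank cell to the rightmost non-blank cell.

11_1_1

state=p0 head=0 tape=[2]1121__   (p0,2)→(p0,1,R)
state=p0 head=1 tape=1[1]121__   (p0,1)→(p1,1,R)
state=p1 head=2 tape=11[1]21__   (p1,1)→(p0,_,R)
state=p0 head=3 tape=11_[2]1__   (p0,2)→(p0,1,R)
state=p0 head=4 tape=11_1[1]__   (p0,1)→(p1,1,R)
state=p1 head=5 tape=11_11[_]_   (p1,_)→(p1,2,L)
state=p1 head=4 tape=11_1[1]2_   (p1,1)→(p0,_,R)
state=p0 head=5 tape=11_1_[2]_   (p0,2)→(p0,1,R)
state=p0 head=6 tape=11_1_1[_]
The non-blank tape span at halt is 11_1_1.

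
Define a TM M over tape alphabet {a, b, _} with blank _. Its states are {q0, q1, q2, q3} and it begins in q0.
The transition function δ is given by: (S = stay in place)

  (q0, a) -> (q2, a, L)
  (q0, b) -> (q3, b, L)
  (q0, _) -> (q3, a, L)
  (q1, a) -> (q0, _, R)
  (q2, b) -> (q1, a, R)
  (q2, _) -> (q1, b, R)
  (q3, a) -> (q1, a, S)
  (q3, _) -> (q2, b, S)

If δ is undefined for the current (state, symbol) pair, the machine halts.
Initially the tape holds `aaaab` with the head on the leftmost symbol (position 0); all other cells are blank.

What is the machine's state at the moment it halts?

state=q0 head=0 tape=_[a]aaab   (q0,a)→(q2,a,L)
state=q2 head=-1 tape=[_]aaaab   (q2,_)→(q1,b,R)
state=q1 head=0 tape=b[a]aaab   (q1,a)→(q0,_,R)
state=q0 head=1 tape=b_[a]aab   (q0,a)→(q2,a,L)
state=q2 head=0 tape=b[_]aaab   (q2,_)→(q1,b,R)
state=q1 head=1 tape=bb[a]aab   (q1,a)→(q0,_,R)
state=q0 head=2 tape=bb_[a]ab   (q0,a)→(q2,a,L)
state=q2 head=1 tape=bb[_]aab   (q2,_)→(q1,b,R)
state=q1 head=2 tape=bbb[a]ab   (q1,a)→(q0,_,R)
state=q0 head=3 tape=bbb_[a]b   (q0,a)→(q2,a,L)
state=q2 head=2 tape=bbb[_]ab   (q2,_)→(q1,b,R)
state=q1 head=3 tape=bbbb[a]b   (q1,a)→(q0,_,R)
state=q0 head=4 tape=bbbb_[b]   (q0,b)→(q3,b,L)
state=q3 head=3 tape=bbbb[_]b   (q3,_)→(q2,b,S)
state=q2 head=3 tape=bbbb[b]b   (q2,b)→(q1,a,R)
state=q1 head=4 tape=bbbba[b]
No transition is defined for (q1, b); M halts in state q1.

q1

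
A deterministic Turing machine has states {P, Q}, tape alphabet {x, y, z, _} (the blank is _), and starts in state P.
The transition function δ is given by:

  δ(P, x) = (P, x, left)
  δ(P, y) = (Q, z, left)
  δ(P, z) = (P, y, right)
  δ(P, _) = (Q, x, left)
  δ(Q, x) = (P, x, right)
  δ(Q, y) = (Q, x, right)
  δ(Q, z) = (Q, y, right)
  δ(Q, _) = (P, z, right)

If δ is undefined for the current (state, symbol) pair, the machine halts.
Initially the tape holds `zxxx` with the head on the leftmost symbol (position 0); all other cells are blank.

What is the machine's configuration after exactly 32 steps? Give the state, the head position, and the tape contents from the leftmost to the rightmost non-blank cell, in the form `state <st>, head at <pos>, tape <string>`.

state P, head at 0, tape xzxxx

P | _[z]xxx   read z → write y, move right, go to P
P | _y[x]xx   read x → write x, move left, go to P
P | _[y]xxx   read y → write z, move left, go to Q
Q | [_]zxxx   read _ → write z, move right, go to P
P | z[z]xxx   read z → write y, move right, go to P
P | zy[x]xx   read x → write x, move left, go to P
P | z[y]xxx   read y → write z, move left, go to Q
Q | [z]zxxx   read z → write y, move right, go to Q
Q | y[z]xxx   read z → write y, move right, go to Q
Q | yy[x]xx   read x → write x, move right, go to P
P | yyx[x]x   read x → write x, move left, go to P
P | yy[x]xx   read x → write x, move left, go to P
P | y[y]xxx   read y → write z, move left, go to Q
Q | [y]zxxx   read y → write x, move right, go to Q
Q | x[z]xxx   read z → write y, move right, go to Q
Q | xy[x]xx   read x → write x, move right, go to P
P | xyx[x]x   read x → write x, move left, go to P
P | xy[x]xx   read x → write x, move left, go to P
P | x[y]xxx   read y → write z, move left, go to Q
Q | [x]zxxx   read x → write x, move right, go to P
P | x[z]xxx   read z → write y, move right, go to P
P | xy[x]xx   read x → write x, move left, go to P
P | x[y]xxx   read y → write z, move left, go to Q
Q | [x]zxxx   read x → write x, move right, go to P
P | x[z]xxx   read z → write y, move right, go to P
P | xy[x]xx   read x → write x, move left, go to P
P | x[y]xxx   read y → write z, move left, go to Q
Q | [x]zxxx   read x → write x, move right, go to P
P | x[z]xxx   read z → write y, move right, go to P
P | xy[x]xx   read x → write x, move left, go to P
P | x[y]xxx   read y → write z, move left, go to Q
Q | [x]zxxx   read x → write x, move right, go to P
P | x[z]xxx
After 32 steps: state P, head at 0, tape xzxxx.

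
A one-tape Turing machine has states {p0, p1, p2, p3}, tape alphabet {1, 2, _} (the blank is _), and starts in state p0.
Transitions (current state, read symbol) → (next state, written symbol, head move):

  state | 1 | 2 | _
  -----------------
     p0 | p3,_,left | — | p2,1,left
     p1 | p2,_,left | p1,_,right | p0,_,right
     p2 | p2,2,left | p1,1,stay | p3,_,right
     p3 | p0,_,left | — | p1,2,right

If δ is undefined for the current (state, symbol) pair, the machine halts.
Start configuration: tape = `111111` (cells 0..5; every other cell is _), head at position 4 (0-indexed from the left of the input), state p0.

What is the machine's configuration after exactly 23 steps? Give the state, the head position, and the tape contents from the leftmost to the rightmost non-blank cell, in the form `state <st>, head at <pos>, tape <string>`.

state p3, head at 1, tape 2_1___1

p0 | __1111[1]1   read 1 → write _, move left, go to p3
p3 | __111[1]_1   read 1 → write _, move left, go to p0
p0 | __11[1]__1   read 1 → write _, move left, go to p3
p3 | __1[1]___1   read 1 → write _, move left, go to p0
p0 | __[1]____1   read 1 → write _, move left, go to p3
p3 | _[_]_____1   read _ → write 2, move right, go to p1
p1 | _2[_]____1   read _ → write _, move right, go to p0
p0 | _2_[_]___1   read _ → write 1, move left, go to p2
p2 | _2[_]1___1   read _ → write _, move right, go to p3
p3 | _2_[1]___1   read 1 → write _, move left, go to p0
p0 | _2[_]____1   read _ → write 1, move left, go to p2
p2 | _[2]1____1   read 2 → write 1, move stay, go to p1
p1 | _[1]1____1   read 1 → write _, move left, go to p2
p2 | [_]_1____1   read _ → write _, move right, go to p3
p3 | _[_]1____1   read _ → write 2, move right, go to p1
p1 | _2[1]____1   read 1 → write _, move left, go to p2
p2 | _[2]_____1   read 2 → write 1, move stay, go to p1
p1 | _[1]_____1   read 1 → write _, move left, go to p2
p2 | [_]______1   read _ → write _, move right, go to p3
p3 | _[_]_____1   read _ → write 2, move right, go to p1
p1 | _2[_]____1   read _ → write _, move right, go to p0
p0 | _2_[_]___1   read _ → write 1, move left, go to p2
p2 | _2[_]1___1   read _ → write _, move right, go to p3
p3 | _2_[1]___1
After 23 steps: state p3, head at 1, tape 2_1___1.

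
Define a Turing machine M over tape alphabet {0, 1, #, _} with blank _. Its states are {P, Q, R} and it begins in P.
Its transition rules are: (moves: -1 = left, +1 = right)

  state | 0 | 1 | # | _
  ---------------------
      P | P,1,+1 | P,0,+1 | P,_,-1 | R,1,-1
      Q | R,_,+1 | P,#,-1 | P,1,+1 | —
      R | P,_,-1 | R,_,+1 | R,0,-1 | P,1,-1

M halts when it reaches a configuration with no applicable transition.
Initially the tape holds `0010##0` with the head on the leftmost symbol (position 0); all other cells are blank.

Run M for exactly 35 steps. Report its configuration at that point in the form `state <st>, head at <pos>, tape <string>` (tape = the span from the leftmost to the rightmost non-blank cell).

state P, head at 7, tape 10000000_1

P | [0]010##0___   read 0 → write 1, move +1, go to P
P | 1[0]10##0___   read 0 → write 1, move +1, go to P
P | 11[1]0##0___   read 1 → write 0, move +1, go to P
P | 110[0]##0___   read 0 → write 1, move +1, go to P
P | 1101[#]#0___   read # → write _, move -1, go to P
P | 110[1]_#0___   read 1 → write 0, move +1, go to P
P | 1100[_]#0___   read _ → write 1, move -1, go to R
R | 110[0]1#0___   read 0 → write _, move -1, go to P
P | 11[0]_1#0___   read 0 → write 1, move +1, go to P
P | 111[_]1#0___   read _ → write 1, move -1, go to R
R | 11[1]11#0___   read 1 → write _, move +1, go to R
R | 11_[1]1#0___   read 1 → write _, move +1, go to R
R | 11__[1]#0___   read 1 → write _, move +1, go to R
R | 11___[#]0___   read # → write 0, move -1, go to R
R | 11__[_]00___   read _ → write 1, move -1, go to P
P | 11_[_]100___   read _ → write 1, move -1, go to R
R | 11[_]1100___   read _ → write 1, move -1, go to P
P | 1[1]11100___   read 1 → write 0, move +1, go to P
P | 10[1]1100___   read 1 → write 0, move +1, go to P
P | 100[1]100___   read 1 → write 0, move +1, go to P
P | 1000[1]00___   read 1 → write 0, move +1, go to P
P | 10000[0]0___   read 0 → write 1, move +1, go to P
P | 100001[0]___   read 0 → write 1, move +1, go to P
P | 1000011[_]__   read _ → write 1, move -1, go to R
R | 100001[1]1__   read 1 → write _, move +1, go to R
R | 100001_[1]__   read 1 → write _, move +1, go to R
R | 100001__[_]_   read _ → write 1, move -1, go to P
P | 100001_[_]1_   read _ → write 1, move -1, go to R
R | 100001[_]11_   read _ → write 1, move -1, go to P
P | 10000[1]111_   read 1 → write 0, move +1, go to P
P | 100000[1]11_   read 1 → write 0, move +1, go to P
P | 1000000[1]1_   read 1 → write 0, move +1, go to P
P | 10000000[1]_   read 1 → write 0, move +1, go to P
P | 100000000[_]   read _ → write 1, move -1, go to R
R | 10000000[0]1   read 0 → write _, move -1, go to P
P | 1000000[0]_1
After 35 steps: state P, head at 7, tape 10000000_1.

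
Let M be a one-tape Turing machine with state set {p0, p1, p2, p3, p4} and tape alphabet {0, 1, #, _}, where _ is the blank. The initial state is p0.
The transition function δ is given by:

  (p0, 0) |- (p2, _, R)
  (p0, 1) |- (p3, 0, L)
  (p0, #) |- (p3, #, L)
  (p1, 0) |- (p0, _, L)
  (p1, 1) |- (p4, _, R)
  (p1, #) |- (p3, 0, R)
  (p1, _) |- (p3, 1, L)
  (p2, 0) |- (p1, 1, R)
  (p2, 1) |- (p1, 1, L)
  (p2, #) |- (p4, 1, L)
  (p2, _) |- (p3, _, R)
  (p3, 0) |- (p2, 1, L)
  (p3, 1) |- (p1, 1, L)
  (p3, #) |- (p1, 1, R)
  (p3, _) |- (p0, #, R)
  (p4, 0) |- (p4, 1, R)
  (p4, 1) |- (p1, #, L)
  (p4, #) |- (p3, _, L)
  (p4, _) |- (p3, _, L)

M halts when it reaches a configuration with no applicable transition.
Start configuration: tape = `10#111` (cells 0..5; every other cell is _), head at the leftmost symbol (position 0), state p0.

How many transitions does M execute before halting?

state=p0 head=0 tape=__[1]0#111   (p0,1)→(p3,0,L)
state=p3 head=-1 tape=_[_]00#111   (p3,_)→(p0,#,R)
state=p0 head=0 tape=_#[0]0#111   (p0,0)→(p2,_,R)
state=p2 head=1 tape=_#_[0]#111   (p2,0)→(p1,1,R)
state=p1 head=2 tape=_#_1[#]111   (p1,#)→(p3,0,R)
state=p3 head=3 tape=_#_10[1]11   (p3,1)→(p1,1,L)
state=p1 head=2 tape=_#_1[0]111   (p1,0)→(p0,_,L)
state=p0 head=1 tape=_#_[1]_111   (p0,1)→(p3,0,L)
state=p3 head=0 tape=_#[_]0_111   (p3,_)→(p0,#,R)
state=p0 head=1 tape=_##[0]_111   (p0,0)→(p2,_,R)
state=p2 head=2 tape=_##_[_]111   (p2,_)→(p3,_,R)
state=p3 head=3 tape=_##__[1]11   (p3,1)→(p1,1,L)
state=p1 head=2 tape=_##_[_]111   (p1,_)→(p3,1,L)
state=p3 head=1 tape=_##[_]1111   (p3,_)→(p0,#,R)
state=p0 head=2 tape=_###[1]111   (p0,1)→(p3,0,L)
state=p3 head=1 tape=_##[#]0111   (p3,#)→(p1,1,R)
state=p1 head=2 tape=_##1[0]111   (p1,0)→(p0,_,L)
state=p0 head=1 tape=_##[1]_111   (p0,1)→(p3,0,L)
state=p3 head=0 tape=_#[#]0_111   (p3,#)→(p1,1,R)
state=p1 head=1 tape=_#1[0]_111   (p1,0)→(p0,_,L)
state=p0 head=0 tape=_#[1]__111   (p0,1)→(p3,0,L)
state=p3 head=-1 tape=_[#]0__111   (p3,#)→(p1,1,R)
state=p1 head=0 tape=_1[0]__111   (p1,0)→(p0,_,L)
state=p0 head=-1 tape=_[1]___111   (p0,1)→(p3,0,L)
state=p3 head=-2 tape=[_]0___111   (p3,_)→(p0,#,R)
state=p0 head=-1 tape=#[0]___111   (p0,0)→(p2,_,R)
state=p2 head=0 tape=#_[_]__111   (p2,_)→(p3,_,R)
state=p3 head=1 tape=#__[_]_111   (p3,_)→(p0,#,R)
state=p0 head=2 tape=#__#[_]111
M halts after 28 transitions.

28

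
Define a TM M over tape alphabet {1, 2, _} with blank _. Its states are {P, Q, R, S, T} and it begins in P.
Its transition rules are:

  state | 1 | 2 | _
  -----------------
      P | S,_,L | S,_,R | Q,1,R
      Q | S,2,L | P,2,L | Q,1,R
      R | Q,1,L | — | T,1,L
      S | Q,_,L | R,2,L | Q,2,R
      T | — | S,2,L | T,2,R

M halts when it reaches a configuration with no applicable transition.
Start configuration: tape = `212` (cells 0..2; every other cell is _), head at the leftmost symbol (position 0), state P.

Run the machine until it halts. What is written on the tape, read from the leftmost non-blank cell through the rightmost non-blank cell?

212__2

state=P head=0 tape=___[2]12   (P,2)→(S,_,R)
state=S head=1 tape=____[1]2   (S,1)→(Q,_,L)
state=Q head=0 tape=___[_]_2   (Q,_)→(Q,1,R)
state=Q head=1 tape=___1[_]2   (Q,_)→(Q,1,R)
state=Q head=2 tape=___11[2]   (Q,2)→(P,2,L)
state=P head=1 tape=___1[1]2   (P,1)→(S,_,L)
state=S head=0 tape=___[1]_2   (S,1)→(Q,_,L)
state=Q head=-1 tape=__[_]__2   (Q,_)→(Q,1,R)
state=Q head=0 tape=__1[_]_2   (Q,_)→(Q,1,R)
state=Q head=1 tape=__11[_]2   (Q,_)→(Q,1,R)
state=Q head=2 tape=__111[2]   (Q,2)→(P,2,L)
state=P head=1 tape=__11[1]2   (P,1)→(S,_,L)
state=S head=0 tape=__1[1]_2   (S,1)→(Q,_,L)
state=Q head=-1 tape=__[1]__2   (Q,1)→(S,2,L)
state=S head=-2 tape=_[_]2__2   (S,_)→(Q,2,R)
state=Q head=-1 tape=_2[2]__2   (Q,2)→(P,2,L)
state=P head=-2 tape=_[2]2__2   (P,2)→(S,_,R)
state=S head=-1 tape=__[2]__2   (S,2)→(R,2,L)
state=R head=-2 tape=_[_]2__2   (R,_)→(T,1,L)
state=T head=-3 tape=[_]12__2   (T,_)→(T,2,R)
state=T head=-2 tape=2[1]2__2
The non-blank tape span at halt is 212__2.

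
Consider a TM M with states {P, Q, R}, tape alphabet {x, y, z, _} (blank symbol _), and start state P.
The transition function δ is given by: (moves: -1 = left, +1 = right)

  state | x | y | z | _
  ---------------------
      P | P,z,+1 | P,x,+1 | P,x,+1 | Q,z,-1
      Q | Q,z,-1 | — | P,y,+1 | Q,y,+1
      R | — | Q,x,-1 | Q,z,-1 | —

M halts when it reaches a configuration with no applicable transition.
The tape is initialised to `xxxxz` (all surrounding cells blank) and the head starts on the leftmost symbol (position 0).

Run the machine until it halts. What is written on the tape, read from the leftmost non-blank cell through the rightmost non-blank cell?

P | [x]xxxz__   read x → write z, move +1, go to P
P | z[x]xxz__   read x → write z, move +1, go to P
P | zz[x]xz__   read x → write z, move +1, go to P
P | zzz[x]z__   read x → write z, move +1, go to P
P | zzzz[z]__   read z → write x, move +1, go to P
P | zzzzx[_]_   read _ → write z, move -1, go to Q
Q | zzzz[x]z_   read x → write z, move -1, go to Q
Q | zzz[z]zz_   read z → write y, move +1, go to P
P | zzzy[z]z_   read z → write x, move +1, go to P
P | zzzyx[z]_   read z → write x, move +1, go to P
P | zzzyxx[_]   read _ → write z, move -1, go to Q
Q | zzzyx[x]z   read x → write z, move -1, go to Q
Q | zzzy[x]zz   read x → write z, move -1, go to Q
Q | zzz[y]zzz
The non-blank tape span at halt is zzzyzzz.

zzzyzzz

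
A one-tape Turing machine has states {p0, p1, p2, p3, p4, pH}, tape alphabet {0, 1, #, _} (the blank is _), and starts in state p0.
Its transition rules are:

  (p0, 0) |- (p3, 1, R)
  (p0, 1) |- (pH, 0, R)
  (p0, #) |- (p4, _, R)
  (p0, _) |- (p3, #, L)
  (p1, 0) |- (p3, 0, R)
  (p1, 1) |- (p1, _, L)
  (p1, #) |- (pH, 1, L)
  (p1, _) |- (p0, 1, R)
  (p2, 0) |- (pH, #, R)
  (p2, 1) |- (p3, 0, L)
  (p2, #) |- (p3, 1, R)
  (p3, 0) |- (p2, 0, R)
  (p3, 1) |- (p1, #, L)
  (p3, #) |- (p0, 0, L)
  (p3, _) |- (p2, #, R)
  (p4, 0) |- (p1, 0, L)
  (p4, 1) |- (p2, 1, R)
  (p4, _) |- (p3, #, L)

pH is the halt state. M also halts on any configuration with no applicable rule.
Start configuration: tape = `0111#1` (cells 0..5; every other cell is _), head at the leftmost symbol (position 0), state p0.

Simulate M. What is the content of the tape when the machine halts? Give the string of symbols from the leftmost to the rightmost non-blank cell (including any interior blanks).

1_##11#1

p0 | __[0]111#1   read 0 → write 1, move R, go to p3
p3 | __1[1]11#1   read 1 → write #, move L, go to p1
p1 | __[1]#11#1   read 1 → write _, move L, go to p1
p1 | _[_]_#11#1   read _ → write 1, move R, go to p0
p0 | _1[_]#11#1   read _ → write #, move L, go to p3
p3 | _[1]##11#1   read 1 → write #, move L, go to p1
p1 | [_]###11#1   read _ → write 1, move R, go to p0
p0 | 1[#]##11#1   read # → write _, move R, go to p4
p4 | 1_[#]#11#1
The non-blank tape span at halt is 1_##11#1.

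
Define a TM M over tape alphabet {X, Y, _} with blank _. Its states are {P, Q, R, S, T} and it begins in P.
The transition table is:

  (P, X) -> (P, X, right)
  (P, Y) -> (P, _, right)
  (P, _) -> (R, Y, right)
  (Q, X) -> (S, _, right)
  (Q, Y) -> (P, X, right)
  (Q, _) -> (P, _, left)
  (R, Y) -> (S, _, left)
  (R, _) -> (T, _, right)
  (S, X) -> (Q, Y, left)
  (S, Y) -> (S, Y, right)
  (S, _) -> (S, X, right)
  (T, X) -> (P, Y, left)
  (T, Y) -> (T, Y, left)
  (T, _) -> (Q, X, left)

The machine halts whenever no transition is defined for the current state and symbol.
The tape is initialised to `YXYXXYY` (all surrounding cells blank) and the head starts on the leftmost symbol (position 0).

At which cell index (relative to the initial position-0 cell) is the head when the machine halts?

9

P | [Y]XYXXYY___   read Y → write _, move right, go to P
P | _[X]YXXYY___   read X → write X, move right, go to P
P | _X[Y]XXYY___   read Y → write _, move right, go to P
P | _X_[X]XYY___   read X → write X, move right, go to P
P | _X_X[X]YY___   read X → write X, move right, go to P
P | _X_XX[Y]Y___   read Y → write _, move right, go to P
P | _X_XX_[Y]___   read Y → write _, move right, go to P
P | _X_XX__[_]__   read _ → write Y, move right, go to R
R | _X_XX__Y[_]_   read _ → write _, move right, go to T
T | _X_XX__Y_[_]   read _ → write X, move left, go to Q
Q | _X_XX__Y[_]X   read _ → write _, move left, go to P
P | _X_XX__[Y]_X   read Y → write _, move right, go to P
P | _X_XX___[_]X   read _ → write Y, move right, go to R
R | _X_XX___Y[X]
At halt the head is at cell 9.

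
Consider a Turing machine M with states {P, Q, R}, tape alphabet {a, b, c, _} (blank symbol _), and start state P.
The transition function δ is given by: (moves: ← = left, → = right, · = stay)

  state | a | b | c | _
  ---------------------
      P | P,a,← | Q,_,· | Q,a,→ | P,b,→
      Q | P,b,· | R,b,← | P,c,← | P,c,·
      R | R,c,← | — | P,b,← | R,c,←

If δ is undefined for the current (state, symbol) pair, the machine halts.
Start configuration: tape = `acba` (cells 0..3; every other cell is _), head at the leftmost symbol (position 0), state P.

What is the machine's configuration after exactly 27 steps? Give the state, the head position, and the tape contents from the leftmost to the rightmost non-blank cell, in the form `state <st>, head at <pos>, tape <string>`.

state P, head at 0, tape aaacba

P | __[a]cba   read a → write a, move ←, go to P
P | _[_]acba   read _ → write b, move →, go to P
P | _b[a]cba   read a → write a, move ←, go to P
P | _[b]acba   read b → write _, move ·, go to Q
Q | _[_]acba   read _ → write c, move ·, go to P
P | _[c]acba   read c → write a, move →, go to Q
Q | _a[a]cba   read a → write b, move ·, go to P
P | _a[b]cba   read b → write _, move ·, go to Q
Q | _a[_]cba   read _ → write c, move ·, go to P
P | _a[c]cba   read c → write a, move →, go to Q
Q | _aa[c]ba   read c → write c, move ←, go to P
P | _a[a]cba   read a → write a, move ←, go to P
P | _[a]acba   read a → write a, move ←, go to P
P | [_]aacba   read _ → write b, move →, go to P
P | b[a]acba   read a → write a, move ←, go to P
P | [b]aacba   read b → write _, move ·, go to Q
Q | [_]aacba   read _ → write c, move ·, go to P
P | [c]aacba   read c → write a, move →, go to Q
Q | a[a]acba   read a → write b, move ·, go to P
P | a[b]acba   read b → write _, move ·, go to Q
Q | a[_]acba   read _ → write c, move ·, go to P
P | a[c]acba   read c → write a, move →, go to Q
Q | aa[a]cba   read a → write b, move ·, go to P
P | aa[b]cba   read b → write _, move ·, go to Q
Q | aa[_]cba   read _ → write c, move ·, go to P
P | aa[c]cba   read c → write a, move →, go to Q
Q | aaa[c]ba   read c → write c, move ←, go to P
P | aa[a]cba
After 27 steps: state P, head at 0, tape aaacba.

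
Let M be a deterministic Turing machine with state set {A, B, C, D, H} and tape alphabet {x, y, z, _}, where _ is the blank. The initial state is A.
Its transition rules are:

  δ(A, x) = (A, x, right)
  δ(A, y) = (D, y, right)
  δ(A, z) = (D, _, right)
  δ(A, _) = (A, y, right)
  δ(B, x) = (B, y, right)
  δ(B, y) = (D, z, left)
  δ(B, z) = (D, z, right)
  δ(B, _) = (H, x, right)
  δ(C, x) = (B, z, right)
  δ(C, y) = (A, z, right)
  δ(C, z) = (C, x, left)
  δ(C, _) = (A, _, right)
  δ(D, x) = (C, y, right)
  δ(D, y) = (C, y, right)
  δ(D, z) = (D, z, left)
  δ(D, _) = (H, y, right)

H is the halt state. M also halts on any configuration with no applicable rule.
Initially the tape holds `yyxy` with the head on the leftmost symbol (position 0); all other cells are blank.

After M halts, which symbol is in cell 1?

A | [y]yxy__   read y → write y, move right, go to D
D | y[y]xy__   read y → write y, move right, go to C
C | yy[x]y__   read x → write z, move right, go to B
B | yyz[y]__   read y → write z, move left, go to D
D | yy[z]z__   read z → write z, move left, go to D
D | y[y]zz__   read y → write y, move right, go to C
C | yy[z]z__   read z → write x, move left, go to C
C | y[y]xz__   read y → write z, move right, go to A
A | yz[x]z__   read x → write x, move right, go to A
A | yzx[z]__   read z → write _, move right, go to D
D | yzx_[_]_   read _ → write y, move right, go to H
H | yzx_y[_]
Cell 1 holds z when M halts.

z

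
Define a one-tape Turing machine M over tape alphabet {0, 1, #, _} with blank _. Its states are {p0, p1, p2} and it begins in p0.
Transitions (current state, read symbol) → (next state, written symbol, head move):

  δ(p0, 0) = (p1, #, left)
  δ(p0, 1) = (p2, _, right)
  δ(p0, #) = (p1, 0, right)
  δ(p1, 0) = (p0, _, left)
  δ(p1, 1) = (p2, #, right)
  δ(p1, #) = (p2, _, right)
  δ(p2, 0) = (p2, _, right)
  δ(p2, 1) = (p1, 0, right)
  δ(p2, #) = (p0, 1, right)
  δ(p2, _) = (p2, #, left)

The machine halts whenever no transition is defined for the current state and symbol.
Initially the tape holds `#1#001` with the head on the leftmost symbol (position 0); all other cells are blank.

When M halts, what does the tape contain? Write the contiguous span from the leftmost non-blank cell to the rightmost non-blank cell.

0###0_1

state=p0 head=0 tape=[#]1#001__   (p0,#)→(p1,0,right)
state=p1 head=1 tape=0[1]#001__   (p1,1)→(p2,#,right)
state=p2 head=2 tape=0#[#]001__   (p2,#)→(p0,1,right)
state=p0 head=3 tape=0#1[0]01__   (p0,0)→(p1,#,left)
state=p1 head=2 tape=0#[1]#01__   (p1,1)→(p2,#,right)
state=p2 head=3 tape=0##[#]01__   (p2,#)→(p0,1,right)
state=p0 head=4 tape=0##1[0]1__   (p0,0)→(p1,#,left)
state=p1 head=3 tape=0##[1]#1__   (p1,1)→(p2,#,right)
state=p2 head=4 tape=0###[#]1__   (p2,#)→(p0,1,right)
state=p0 head=5 tape=0###1[1]__   (p0,1)→(p2,_,right)
state=p2 head=6 tape=0###1_[_]_   (p2,_)→(p2,#,left)
state=p2 head=5 tape=0###1[_]#_   (p2,_)→(p2,#,left)
state=p2 head=4 tape=0###[1]##_   (p2,1)→(p1,0,right)
state=p1 head=5 tape=0###0[#]#_   (p1,#)→(p2,_,right)
state=p2 head=6 tape=0###0_[#]_   (p2,#)→(p0,1,right)
state=p0 head=7 tape=0###0_1[_]
The non-blank tape span at halt is 0###0_1.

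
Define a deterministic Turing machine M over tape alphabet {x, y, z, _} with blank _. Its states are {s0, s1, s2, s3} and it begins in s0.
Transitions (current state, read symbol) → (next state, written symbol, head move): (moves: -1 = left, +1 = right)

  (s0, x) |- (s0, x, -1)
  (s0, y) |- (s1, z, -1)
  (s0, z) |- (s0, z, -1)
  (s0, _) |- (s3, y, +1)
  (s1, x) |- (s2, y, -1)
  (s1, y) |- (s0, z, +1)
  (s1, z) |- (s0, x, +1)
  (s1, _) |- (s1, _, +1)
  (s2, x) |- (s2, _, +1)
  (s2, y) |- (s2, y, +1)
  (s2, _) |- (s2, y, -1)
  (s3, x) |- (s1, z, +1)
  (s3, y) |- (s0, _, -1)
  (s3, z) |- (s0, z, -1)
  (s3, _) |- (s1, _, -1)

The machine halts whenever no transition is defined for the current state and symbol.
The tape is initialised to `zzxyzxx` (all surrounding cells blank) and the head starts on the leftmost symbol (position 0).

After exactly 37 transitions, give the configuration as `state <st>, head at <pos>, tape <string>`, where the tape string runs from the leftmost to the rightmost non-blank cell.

s0 | _____[z]zxyzxx   read z → write z, move -1, go to s0
s0 | ____[_]zzxyzxx   read _ → write y, move +1, go to s3
s3 | ____y[z]zxyzxx   read z → write z, move -1, go to s0
s0 | ____[y]zzxyzxx   read y → write z, move -1, go to s1
s1 | ___[_]zzzxyzxx   read _ → write _, move +1, go to s1
s1 | ____[z]zzxyzxx   read z → write x, move +1, go to s0
s0 | ____x[z]zxyzxx   read z → write z, move -1, go to s0
s0 | ____[x]zzxyzxx   read x → write x, move -1, go to s0
s0 | ___[_]xzzxyzxx   read _ → write y, move +1, go to s3
s3 | ___y[x]zzxyzxx   read x → write z, move +1, go to s1
s1 | ___yz[z]zxyzxx   read z → write x, move +1, go to s0
s0 | ___yzx[z]xyzxx   read z → write z, move -1, go to s0
s0 | ___yz[x]zxyzxx   read x → write x, move -1, go to s0
s0 | ___y[z]xzxyzxx   read z → write z, move -1, go to s0
s0 | ___[y]zxzxyzxx   read y → write z, move -1, go to s1
s1 | __[_]zzxzxyzxx   read _ → write _, move +1, go to s1
s1 | ___[z]zxzxyzxx   read z → write x, move +1, go to s0
s0 | ___x[z]xzxyzxx   read z → write z, move -1, go to s0
s0 | ___[x]zxzxyzxx   read x → write x, move -1, go to s0
s0 | __[_]xzxzxyzxx   read _ → write y, move +1, go to s3
s3 | __y[x]zxzxyzxx   read x → write z, move +1, go to s1
s1 | __yz[z]xzxyzxx   read z → write x, move +1, go to s0
s0 | __yzx[x]zxyzxx   read x → write x, move -1, go to s0
s0 | __yz[x]xzxyzxx   read x → write x, move -1, go to s0
s0 | __y[z]xxzxyzxx   read z → write z, move -1, go to s0
s0 | __[y]zxxzxyzxx   read y → write z, move -1, go to s1
s1 | _[_]zzxxzxyzxx   read _ → write _, move +1, go to s1
s1 | __[z]zxxzxyzxx   read z → write x, move +1, go to s0
s0 | __x[z]xxzxyzxx   read z → write z, move -1, go to s0
s0 | __[x]zxxzxyzxx   read x → write x, move -1, go to s0
s0 | _[_]xzxxzxyzxx   read _ → write y, move +1, go to s3
s3 | _y[x]zxxzxyzxx   read x → write z, move +1, go to s1
s1 | _yz[z]xxzxyzxx   read z → write x, move +1, go to s0
s0 | _yzx[x]xzxyzxx   read x → write x, move -1, go to s0
s0 | _yz[x]xxzxyzxx   read x → write x, move -1, go to s0
s0 | _y[z]xxxzxyzxx   read z → write z, move -1, go to s0
s0 | _[y]zxxxzxyzxx   read y → write z, move -1, go to s1
s1 | [_]zzxxxzxyzxx
After 37 steps: state s1, head at -5, tape zzxxxzxyzxx.

state s1, head at -5, tape zzxxxzxyzxx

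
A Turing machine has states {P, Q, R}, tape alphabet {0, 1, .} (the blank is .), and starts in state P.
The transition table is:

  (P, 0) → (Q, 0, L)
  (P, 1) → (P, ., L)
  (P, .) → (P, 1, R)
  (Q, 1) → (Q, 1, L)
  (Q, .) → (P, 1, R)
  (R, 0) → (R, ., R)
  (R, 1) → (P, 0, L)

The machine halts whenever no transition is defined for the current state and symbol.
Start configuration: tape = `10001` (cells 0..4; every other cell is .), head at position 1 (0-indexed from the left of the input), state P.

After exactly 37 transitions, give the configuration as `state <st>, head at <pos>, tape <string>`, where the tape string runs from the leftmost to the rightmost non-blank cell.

P | ......1[0]001   read 0 → write 0, move L, go to Q
Q | ......[1]0001   read 1 → write 1, move L, go to Q
Q | .....[.]10001   read . → write 1, move R, go to P
P | .....1[1]0001   read 1 → write ., move L, go to P
P | .....[1].0001   read 1 → write ., move L, go to P
P | ....[.]..0001   read . → write 1, move R, go to P
P | ....1[.].0001   read . → write 1, move R, go to P
P | ....11[.]0001   read . → write 1, move R, go to P
P | ....111[0]001   read 0 → write 0, move L, go to Q
Q | ....11[1]0001   read 1 → write 1, move L, go to Q
Q | ....1[1]10001   read 1 → write 1, move L, go to Q
Q | ....[1]110001   read 1 → write 1, move L, go to Q
Q | ...[.]1110001   read . → write 1, move R, go to P
P | ...1[1]110001   read 1 → write ., move L, go to P
P | ...[1].110001   read 1 → write ., move L, go to P
P | ..[.]..110001   read . → write 1, move R, go to P
P | ..1[.].110001   read . → write 1, move R, go to P
P | ..11[.]110001   read . → write 1, move R, go to P
P | ..111[1]10001   read 1 → write ., move L, go to P
P | ..11[1].10001   read 1 → write ., move L, go to P
P | ..1[1]..10001   read 1 → write ., move L, go to P
P | ..[1]...10001   read 1 → write ., move L, go to P
P | .[.]....10001   read . → write 1, move R, go to P
P | .1[.]...10001   read . → write 1, move R, go to P
P | .11[.]..10001   read . → write 1, move R, go to P
P | .111[.].10001   read . → write 1, move R, go to P
P | .1111[.]10001   read . → write 1, move R, go to P
P | .11111[1]0001   read 1 → write ., move L, go to P
P | .1111[1].0001   read 1 → write ., move L, go to P
P | .111[1]..0001   read 1 → write ., move L, go to P
P | .11[1]...0001   read 1 → write ., move L, go to P
P | .1[1]....0001   read 1 → write ., move L, go to P
P | .[1].....0001   read 1 → write ., move L, go to P
P | [.]......0001   read . → write 1, move R, go to P
P | 1[.].....0001   read . → write 1, move R, go to P
P | 11[.]....0001   read . → write 1, move R, go to P
P | 111[.]...0001   read . → write 1, move R, go to P
P | 1111[.]..0001
After 37 steps: state P, head at -2, tape 1111...0001.

state P, head at -2, tape 1111...0001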